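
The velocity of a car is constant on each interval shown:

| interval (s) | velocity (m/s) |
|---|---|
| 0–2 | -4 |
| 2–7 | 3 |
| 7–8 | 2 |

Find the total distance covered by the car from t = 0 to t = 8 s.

25 m

Distance (not displacement) is the total path length: add the absolute areas under v-t.
0–2 s: |-4| × 2 = 8 m
2–7 s: |3| × 5 = 15 m
7–8 s: |2| × 1 = 2 m
Total distance = 25 m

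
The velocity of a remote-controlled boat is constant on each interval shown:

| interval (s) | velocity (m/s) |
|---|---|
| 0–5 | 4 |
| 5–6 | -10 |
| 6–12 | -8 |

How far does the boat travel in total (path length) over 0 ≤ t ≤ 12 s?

78 m

Distance (not displacement) is the total path length: add the absolute areas under v-t.
0–5 s: |4| × 5 = 20 m
5–6 s: |-10| × 1 = 10 m
6–12 s: |-8| × 6 = 48 m
Total distance = 78 m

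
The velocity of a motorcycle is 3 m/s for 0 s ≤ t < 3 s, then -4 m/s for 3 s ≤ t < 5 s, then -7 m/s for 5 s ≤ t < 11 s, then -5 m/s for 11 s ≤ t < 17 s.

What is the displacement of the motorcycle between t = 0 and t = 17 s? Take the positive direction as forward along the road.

-71 m

Displacement is the signed area under the v-t curve.
0–3 s: 3 × 3 = 9 m
3–5 s: -4 × 2 = -8 m
5–11 s: -7 × 6 = -42 m
11–17 s: -5 × 6 = -30 m
Net displacement = -71 m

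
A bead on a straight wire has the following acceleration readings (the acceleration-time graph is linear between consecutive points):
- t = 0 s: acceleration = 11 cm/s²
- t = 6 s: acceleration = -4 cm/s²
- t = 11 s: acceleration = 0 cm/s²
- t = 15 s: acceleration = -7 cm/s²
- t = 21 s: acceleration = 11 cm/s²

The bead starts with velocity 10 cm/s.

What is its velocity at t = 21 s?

19 cm/s

Δv equals the area under the a-t graph; then v = v₀ + Δv.
0–6 s: ½(11 + -4)(6) = 21 cm/s
6–11 s: ½(-4 + 0)(5) = -10 cm/s
11–15 s: ½(0 + -7)(4) = -14 cm/s
15–21 s: ½(-7 + 11)(6) = 12 cm/s
Δv = 9 cm/s, so v(21) = 10 + (9) = 19 cm/s.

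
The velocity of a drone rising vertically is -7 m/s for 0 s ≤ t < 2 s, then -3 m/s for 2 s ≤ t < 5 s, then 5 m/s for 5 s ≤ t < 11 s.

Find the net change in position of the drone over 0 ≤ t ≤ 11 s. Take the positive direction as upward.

7 m

Displacement is the signed area under the v-t curve.
0–2 s: -7 × 2 = -14 m
2–5 s: -3 × 3 = -9 m
5–11 s: 5 × 6 = 30 m
Net displacement = 7 m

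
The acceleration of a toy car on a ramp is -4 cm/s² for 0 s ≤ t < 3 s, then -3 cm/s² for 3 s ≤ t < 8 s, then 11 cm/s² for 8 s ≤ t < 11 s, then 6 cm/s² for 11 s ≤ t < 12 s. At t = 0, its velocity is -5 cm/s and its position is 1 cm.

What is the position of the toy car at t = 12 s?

On each constant-a segment, Δv = aΔt and Δx = v₀Δt + ½aΔt²; chain segment to segment.
0–3 s: v starts -5 cm/s; Δx = -5·3 + ½·-4·3² = -33 cm; v ends -17 cm/s.
3–8 s: v starts -17 cm/s; Δx = -17·5 + ½·-3·5² = -122.5 cm; v ends -32 cm/s.
8–11 s: v starts -32 cm/s; Δx = -32·3 + ½·11·3² = -46.5 cm; v ends 1 cm/s.
11–12 s: v starts 1 cm/s; Δx = 1·1 + ½·6·1² = 4 cm; v ends 7 cm/s.
x(12) = 1 + Σ Δx = -197 cm.

-197 cm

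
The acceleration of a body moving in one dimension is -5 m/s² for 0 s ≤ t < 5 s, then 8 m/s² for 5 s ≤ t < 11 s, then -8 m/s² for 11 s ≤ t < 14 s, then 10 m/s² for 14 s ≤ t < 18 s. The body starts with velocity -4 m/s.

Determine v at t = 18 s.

35 m/s

Δv equals the area under the a-t graph; then v = v₀ + Δv.
0–5 s: -5 × 5 = -25 m/s
5–11 s: 8 × 6 = 48 m/s
11–14 s: -8 × 3 = -24 m/s
14–18 s: 10 × 4 = 40 m/s
Δv = 39 m/s, so v(18) = -4 + (39) = 35 m/s.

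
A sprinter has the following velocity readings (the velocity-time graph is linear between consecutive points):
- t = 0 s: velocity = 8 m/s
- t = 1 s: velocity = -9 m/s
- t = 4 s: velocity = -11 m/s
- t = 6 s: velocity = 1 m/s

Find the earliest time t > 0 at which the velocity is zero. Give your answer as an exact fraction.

v changes sign on 0–1 s (from 8 to -9); the graph is linear there, so v = 0 at t = 0 + (-8)·(1 − 0)/(-9 − 8) = 8/17 s.

t = 8/17 s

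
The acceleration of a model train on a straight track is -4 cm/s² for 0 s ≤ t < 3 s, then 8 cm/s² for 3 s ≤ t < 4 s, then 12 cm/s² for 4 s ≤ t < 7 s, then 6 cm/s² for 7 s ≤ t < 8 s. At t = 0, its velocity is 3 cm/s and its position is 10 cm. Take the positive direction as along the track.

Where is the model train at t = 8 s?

85 cm

On each constant-a segment, Δv = aΔt and Δx = v₀Δt + ½aΔt²; chain segment to segment.
0–3 s: v starts 3 cm/s; Δx = 3·3 + ½·-4·3² = -9 cm; v ends -9 cm/s.
3–4 s: v starts -9 cm/s; Δx = -9·1 + ½·8·1² = -5 cm; v ends -1 cm/s.
4–7 s: v starts -1 cm/s; Δx = -1·3 + ½·12·3² = 51 cm; v ends 35 cm/s.
7–8 s: v starts 35 cm/s; Δx = 35·1 + ½·6·1² = 38 cm; v ends 41 cm/s.
x(8) = 10 + Σ Δx = 85 cm.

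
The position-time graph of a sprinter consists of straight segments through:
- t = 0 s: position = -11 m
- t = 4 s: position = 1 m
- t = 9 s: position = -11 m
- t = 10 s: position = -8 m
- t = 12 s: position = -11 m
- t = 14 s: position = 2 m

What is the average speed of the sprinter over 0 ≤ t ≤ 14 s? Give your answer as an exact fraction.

Average speed = (total path length)/(elapsed time); on a piecewise-linear x-t graph the path length is Σ|Δx|.
0–4 s: |Δx| = |1 − -11| = 12 m
4–9 s: |Δx| = |-11 − 1| = 12 m
9–10 s: |Δx| = |-8 − -11| = 3 m
10–12 s: |Δx| = |-11 − -8| = 3 m
12–14 s: |Δx| = |2 − -11| = 13 m
Total path = 43 m; average speed = 43/14 = 43/14 m/s.

43/14 m/s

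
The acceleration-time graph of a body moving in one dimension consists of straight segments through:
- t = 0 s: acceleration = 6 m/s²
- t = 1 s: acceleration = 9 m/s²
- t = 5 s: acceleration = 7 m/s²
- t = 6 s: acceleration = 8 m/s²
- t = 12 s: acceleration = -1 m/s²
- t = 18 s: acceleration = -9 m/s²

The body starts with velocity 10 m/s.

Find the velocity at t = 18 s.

48 m/s

Δv equals the area under the a-t graph; then v = v₀ + Δv.
0–1 s: ½(6 + 9)(1) = 7.5 m/s
1–5 s: ½(9 + 7)(4) = 32 m/s
5–6 s: ½(7 + 8)(1) = 7.5 m/s
6–12 s: ½(8 + -1)(6) = 21 m/s
12–18 s: ½(-1 + -9)(6) = -30 m/s
Δv = 38 m/s, so v(18) = 10 + (38) = 48 m/s.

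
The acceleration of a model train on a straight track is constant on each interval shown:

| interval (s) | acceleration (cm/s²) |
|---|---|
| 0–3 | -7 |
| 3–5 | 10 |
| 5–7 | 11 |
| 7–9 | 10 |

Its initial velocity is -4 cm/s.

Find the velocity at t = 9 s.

Δv equals the area under the a-t graph; then v = v₀ + Δv.
0–3 s: -7 × 3 = -21 cm/s
3–5 s: 10 × 2 = 20 cm/s
5–7 s: 11 × 2 = 22 cm/s
7–9 s: 10 × 2 = 20 cm/s
Δv = 41 cm/s, so v(9) = -4 + (41) = 37 cm/s.

37 cm/s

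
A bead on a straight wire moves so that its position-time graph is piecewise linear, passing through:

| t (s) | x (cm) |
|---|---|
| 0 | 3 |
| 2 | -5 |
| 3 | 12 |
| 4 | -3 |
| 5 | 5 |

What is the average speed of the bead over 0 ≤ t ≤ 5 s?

9.6 cm/s

Average speed = (total path length)/(elapsed time); on a piecewise-linear x-t graph the path length is Σ|Δx|.
0–2 s: |Δx| = |-5 − 3| = 8 cm
2–3 s: |Δx| = |12 − -5| = 17 cm
3–4 s: |Δx| = |-3 − 12| = 15 cm
4–5 s: |Δx| = |5 − -3| = 8 cm
Total path = 48 cm; average speed = 48/5 = 9.6 cm/s.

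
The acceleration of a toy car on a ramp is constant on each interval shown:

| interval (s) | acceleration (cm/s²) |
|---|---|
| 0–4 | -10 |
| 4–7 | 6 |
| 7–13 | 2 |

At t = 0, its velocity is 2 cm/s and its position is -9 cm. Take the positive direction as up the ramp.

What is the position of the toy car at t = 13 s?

On each constant-a segment, Δv = aΔt and Δx = v₀Δt + ½aΔt²; chain segment to segment.
0–4 s: v starts 2 cm/s; Δx = 2·4 + ½·-10·4² = -72 cm; v ends -38 cm/s.
4–7 s: v starts -38 cm/s; Δx = -38·3 + ½·6·3² = -87 cm; v ends -20 cm/s.
7–13 s: v starts -20 cm/s; Δx = -20·6 + ½·2·6² = -84 cm; v ends -8 cm/s.
x(13) = -9 + Σ Δx = -252 cm.

-252 cm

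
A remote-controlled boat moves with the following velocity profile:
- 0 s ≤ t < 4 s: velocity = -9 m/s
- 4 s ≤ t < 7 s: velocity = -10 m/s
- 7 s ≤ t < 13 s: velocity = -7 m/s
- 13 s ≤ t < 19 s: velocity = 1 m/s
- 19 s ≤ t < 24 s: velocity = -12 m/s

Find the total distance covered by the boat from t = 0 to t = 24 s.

Distance (not displacement) is the total path length: add the absolute areas under v-t.
0–4 s: |-9| × 4 = 36 m
4–7 s: |-10| × 3 = 30 m
7–13 s: |-7| × 6 = 42 m
13–19 s: |1| × 6 = 6 m
19–24 s: |-12| × 5 = 60 m
Total distance = 174 m

174 m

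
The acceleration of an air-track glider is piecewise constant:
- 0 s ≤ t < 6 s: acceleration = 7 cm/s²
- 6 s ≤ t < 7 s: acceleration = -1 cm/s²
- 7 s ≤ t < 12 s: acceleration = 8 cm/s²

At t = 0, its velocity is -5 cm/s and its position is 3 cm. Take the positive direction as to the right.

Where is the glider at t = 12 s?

415.5 cm

On each constant-a segment, Δv = aΔt and Δx = v₀Δt + ½aΔt²; chain segment to segment.
0–6 s: v starts -5 cm/s; Δx = -5·6 + ½·7·6² = 96 cm; v ends 37 cm/s.
6–7 s: v starts 37 cm/s; Δx = 37·1 + ½·-1·1² = 36.5 cm; v ends 36 cm/s.
7–12 s: v starts 36 cm/s; Δx = 36·5 + ½·8·5² = 280 cm; v ends 76 cm/s.
x(12) = 3 + Σ Δx = 415.5 cm.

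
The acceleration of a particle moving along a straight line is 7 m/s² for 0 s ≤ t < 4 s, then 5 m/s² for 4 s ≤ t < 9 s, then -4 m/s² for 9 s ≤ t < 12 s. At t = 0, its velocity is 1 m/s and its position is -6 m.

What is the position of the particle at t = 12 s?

On each constant-a segment, Δv = aΔt and Δx = v₀Δt + ½aΔt²; chain segment to segment.
0–4 s: v starts 1 m/s; Δx = 1·4 + ½·7·4² = 60 m; v ends 29 m/s.
4–9 s: v starts 29 m/s; Δx = 29·5 + ½·5·5² = 207.5 m; v ends 54 m/s.
9–12 s: v starts 54 m/s; Δx = 54·3 + ½·-4·3² = 144 m; v ends 42 m/s.
x(12) = -6 + Σ Δx = 405.5 m.

405.5 m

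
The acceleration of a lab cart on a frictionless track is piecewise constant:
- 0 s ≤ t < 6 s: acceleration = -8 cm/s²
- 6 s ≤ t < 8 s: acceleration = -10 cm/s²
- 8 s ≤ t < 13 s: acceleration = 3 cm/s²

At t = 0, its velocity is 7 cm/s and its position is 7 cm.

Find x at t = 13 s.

-464.5 cm

On each constant-a segment, Δv = aΔt and Δx = v₀Δt + ½aΔt²; chain segment to segment.
0–6 s: v starts 7 cm/s; Δx = 7·6 + ½·-8·6² = -102 cm; v ends -41 cm/s.
6–8 s: v starts -41 cm/s; Δx = -41·2 + ½·-10·2² = -102 cm; v ends -61 cm/s.
8–13 s: v starts -61 cm/s; Δx = -61·5 + ½·3·5² = -267.5 cm; v ends -46 cm/s.
x(13) = 7 + Σ Δx = -464.5 cm.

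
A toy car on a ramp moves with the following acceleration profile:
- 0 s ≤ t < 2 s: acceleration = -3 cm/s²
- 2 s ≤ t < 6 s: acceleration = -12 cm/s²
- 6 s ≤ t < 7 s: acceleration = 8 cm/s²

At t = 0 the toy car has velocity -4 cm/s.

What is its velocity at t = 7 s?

Δv equals the area under the a-t graph; then v = v₀ + Δv.
0–2 s: -3 × 2 = -6 cm/s
2–6 s: -12 × 4 = -48 cm/s
6–7 s: 8 × 1 = 8 cm/s
Δv = -46 cm/s, so v(7) = -4 + (-46) = -50 cm/s.

-50 cm/s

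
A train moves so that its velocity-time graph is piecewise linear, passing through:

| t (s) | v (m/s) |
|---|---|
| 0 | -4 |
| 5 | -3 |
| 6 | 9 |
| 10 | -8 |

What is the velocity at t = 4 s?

On 0–5 s the graph is linear from -4 to -3 m/s: v(4) = -4 + (-3 − -4)·(4 − 0)/(5 − 0) = -3.2 m/s.

-3.2 m/s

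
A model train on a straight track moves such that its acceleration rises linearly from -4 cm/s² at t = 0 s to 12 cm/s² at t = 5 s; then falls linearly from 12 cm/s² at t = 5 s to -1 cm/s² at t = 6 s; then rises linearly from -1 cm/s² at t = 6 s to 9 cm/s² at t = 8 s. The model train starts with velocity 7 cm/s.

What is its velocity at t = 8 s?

Δv equals the area under the a-t graph; then v = v₀ + Δv.
0–5 s: ½(-4 + 12)(5) = 20 cm/s
5–6 s: ½(12 + -1)(1) = 5.5 cm/s
6–8 s: ½(-1 + 9)(2) = 8 cm/s
Δv = 33.5 cm/s, so v(8) = 7 + (33.5) = 40.5 cm/s.

40.5 cm/s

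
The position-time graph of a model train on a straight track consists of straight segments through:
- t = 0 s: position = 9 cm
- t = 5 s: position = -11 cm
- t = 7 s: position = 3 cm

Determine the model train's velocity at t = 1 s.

-4 cm/s

Velocity is the slope of the x-t graph on 0–5 s: (-11 − 9)/(5 − 0) = -4 cm/s.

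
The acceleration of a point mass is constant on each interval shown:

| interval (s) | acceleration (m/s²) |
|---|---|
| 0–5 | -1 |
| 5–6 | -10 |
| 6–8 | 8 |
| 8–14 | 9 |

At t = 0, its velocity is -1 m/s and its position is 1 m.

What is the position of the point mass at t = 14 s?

118.5 m

On each constant-a segment, Δv = aΔt and Δx = v₀Δt + ½aΔt²; chain segment to segment.
0–5 s: v starts -1 m/s; Δx = -1·5 + ½·-1·5² = -17.5 m; v ends -6 m/s.
5–6 s: v starts -6 m/s; Δx = -6·1 + ½·-10·1² = -11 m; v ends -16 m/s.
6–8 s: v starts -16 m/s; Δx = -16·2 + ½·8·2² = -16 m; v ends 0 m/s.
8–14 s: v starts 0 m/s; Δx = 0·6 + ½·9·6² = 162 m; v ends 54 m/s.
x(14) = 1 + Σ Δx = 118.5 m.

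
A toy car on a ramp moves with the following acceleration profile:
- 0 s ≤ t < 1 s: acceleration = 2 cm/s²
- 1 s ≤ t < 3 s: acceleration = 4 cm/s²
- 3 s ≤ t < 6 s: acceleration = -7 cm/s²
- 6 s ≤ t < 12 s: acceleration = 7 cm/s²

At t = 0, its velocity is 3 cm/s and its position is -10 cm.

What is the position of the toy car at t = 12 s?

97.5 cm

On each constant-a segment, Δv = aΔt and Δx = v₀Δt + ½aΔt²; chain segment to segment.
0–1 s: v starts 3 cm/s; Δx = 3·1 + ½·2·1² = 4 cm; v ends 5 cm/s.
1–3 s: v starts 5 cm/s; Δx = 5·2 + ½·4·2² = 18 cm; v ends 13 cm/s.
3–6 s: v starts 13 cm/s; Δx = 13·3 + ½·-7·3² = 7.5 cm; v ends -8 cm/s.
6–12 s: v starts -8 cm/s; Δx = -8·6 + ½·7·6² = 78 cm; v ends 34 cm/s.
x(12) = -10 + Σ Δx = 97.5 cm.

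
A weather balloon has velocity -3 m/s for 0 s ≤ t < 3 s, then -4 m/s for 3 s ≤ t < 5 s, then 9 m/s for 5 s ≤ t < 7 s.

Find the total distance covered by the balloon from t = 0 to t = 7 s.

35 m

Total distance travelled is ∫|v| dt — sum the magnitudes of each area piece.
0–3 s: |-3| × 3 = 9 m
3–5 s: |-4| × 2 = 8 m
5–7 s: |9| × 2 = 18 m
Total distance = 35 m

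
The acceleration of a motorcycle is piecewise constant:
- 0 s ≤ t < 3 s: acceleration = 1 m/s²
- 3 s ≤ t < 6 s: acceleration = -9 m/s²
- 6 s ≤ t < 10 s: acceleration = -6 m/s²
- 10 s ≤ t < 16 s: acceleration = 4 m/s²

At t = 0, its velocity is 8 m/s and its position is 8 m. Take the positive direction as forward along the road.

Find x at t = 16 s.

-251 m

On each constant-a segment, Δv = aΔt and Δx = v₀Δt + ½aΔt²; chain segment to segment.
0–3 s: v starts 8 m/s; Δx = 8·3 + ½·1·3² = 28.5 m; v ends 11 m/s.
3–6 s: v starts 11 m/s; Δx = 11·3 + ½·-9·3² = -7.5 m; v ends -16 m/s.
6–10 s: v starts -16 m/s; Δx = -16·4 + ½·-6·4² = -112 m; v ends -40 m/s.
10–16 s: v starts -40 m/s; Δx = -40·6 + ½·4·6² = -168 m; v ends -16 m/s.
x(16) = 8 + Σ Δx = -251 m.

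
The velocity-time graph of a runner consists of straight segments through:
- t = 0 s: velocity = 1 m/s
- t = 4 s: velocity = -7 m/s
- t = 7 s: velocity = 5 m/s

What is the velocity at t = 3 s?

On 0–4 s the graph is linear from 1 to -7 m/s: v(3) = 1 + (-7 − 1)·(3 − 0)/(4 − 0) = -5 m/s.

-5 m/s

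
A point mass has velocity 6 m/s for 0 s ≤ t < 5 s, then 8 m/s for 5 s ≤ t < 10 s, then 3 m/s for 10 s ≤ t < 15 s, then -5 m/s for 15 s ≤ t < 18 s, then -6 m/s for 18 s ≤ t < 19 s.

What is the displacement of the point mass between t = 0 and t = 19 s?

64 m

Net displacement equals the area under the velocity-time graph (areas below the axis count negative).
0–5 s: 6 × 5 = 30 m
5–10 s: 8 × 5 = 40 m
10–15 s: 3 × 5 = 15 m
15–18 s: -5 × 3 = -15 m
18–19 s: -6 × 1 = -6 m
Net displacement = 64 m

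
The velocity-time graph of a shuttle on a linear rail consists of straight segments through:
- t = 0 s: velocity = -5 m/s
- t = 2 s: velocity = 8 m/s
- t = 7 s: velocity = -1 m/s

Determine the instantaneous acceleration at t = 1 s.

6.5 m/s²

Acceleration is the slope of the v-t graph on 0–2 s: (8 − -5)/(2 − 0) = 6.5 m/s².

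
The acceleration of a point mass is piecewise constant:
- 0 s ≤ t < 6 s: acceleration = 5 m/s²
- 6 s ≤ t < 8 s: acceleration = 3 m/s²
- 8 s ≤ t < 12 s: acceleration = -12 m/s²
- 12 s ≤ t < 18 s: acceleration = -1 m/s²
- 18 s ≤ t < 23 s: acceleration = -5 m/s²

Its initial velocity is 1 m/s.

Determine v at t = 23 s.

Δv equals the area under the a-t graph; then v = v₀ + Δv.
0–6 s: 5 × 6 = 30 m/s
6–8 s: 3 × 2 = 6 m/s
8–12 s: -12 × 4 = -48 m/s
12–18 s: -1 × 6 = -6 m/s
18–23 s: -5 × 5 = -25 m/s
Δv = -43 m/s, so v(23) = 1 + (-43) = -42 m/s.

-42 m/s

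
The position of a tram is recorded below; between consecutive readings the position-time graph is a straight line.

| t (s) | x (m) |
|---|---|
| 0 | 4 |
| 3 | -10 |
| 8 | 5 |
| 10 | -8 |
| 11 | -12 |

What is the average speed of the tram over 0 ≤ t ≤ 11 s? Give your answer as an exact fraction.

46/11 m/s

Average speed = (total path length)/(elapsed time); on a piecewise-linear x-t graph the path length is Σ|Δx|.
0–3 s: |Δx| = |-10 − 4| = 14 m
3–8 s: |Δx| = |5 − -10| = 15 m
8–10 s: |Δx| = |-8 − 5| = 13 m
10–11 s: |Δx| = |-12 − -8| = 4 m
Total path = 46 m; average speed = 46/11 = 46/11 m/s.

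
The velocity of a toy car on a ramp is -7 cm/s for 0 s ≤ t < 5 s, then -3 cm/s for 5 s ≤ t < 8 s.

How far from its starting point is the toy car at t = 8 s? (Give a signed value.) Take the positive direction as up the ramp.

-44 cm

Net displacement equals the area under the velocity-time graph (areas below the axis count negative).
0–5 s: -7 × 5 = -35 cm
5–8 s: -3 × 3 = -9 cm
Net displacement = -44 cm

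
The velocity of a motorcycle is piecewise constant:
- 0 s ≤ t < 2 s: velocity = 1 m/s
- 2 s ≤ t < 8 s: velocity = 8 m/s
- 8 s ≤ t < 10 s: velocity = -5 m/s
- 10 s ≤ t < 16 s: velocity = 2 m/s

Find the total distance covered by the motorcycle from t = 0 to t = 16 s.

72 m

Total distance travelled is ∫|v| dt — sum the magnitudes of each area piece.
0–2 s: |1| × 2 = 2 m
2–8 s: |8| × 6 = 48 m
8–10 s: |-5| × 2 = 10 m
10–16 s: |2| × 6 = 12 m
Total distance = 72 m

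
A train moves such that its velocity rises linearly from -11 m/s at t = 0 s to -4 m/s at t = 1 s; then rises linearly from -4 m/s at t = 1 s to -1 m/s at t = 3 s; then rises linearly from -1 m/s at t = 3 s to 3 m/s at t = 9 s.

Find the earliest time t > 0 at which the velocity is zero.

v changes sign on 3–9 s (from -1 to 3); the graph is linear there, so v = 0 at t = 3 + (1)·(9 − 3)/(3 − -1) = 4.5 s.

t = 4.5 s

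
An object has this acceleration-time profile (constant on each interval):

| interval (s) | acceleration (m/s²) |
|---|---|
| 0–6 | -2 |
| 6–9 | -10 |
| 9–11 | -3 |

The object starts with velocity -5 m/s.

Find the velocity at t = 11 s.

-53 m/s

Δv equals the area under the a-t graph; then v = v₀ + Δv.
0–6 s: -2 × 6 = -12 m/s
6–9 s: -10 × 3 = -30 m/s
9–11 s: -3 × 2 = -6 m/s
Δv = -48 m/s, so v(11) = -5 + (-48) = -53 m/s.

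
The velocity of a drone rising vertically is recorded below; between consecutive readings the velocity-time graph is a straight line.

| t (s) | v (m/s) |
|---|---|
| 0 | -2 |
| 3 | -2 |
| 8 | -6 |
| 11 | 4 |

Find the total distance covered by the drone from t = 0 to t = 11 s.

Total distance travelled is ∫|v| dt — sum the magnitudes of each area piece.
0–3 s: |-2| × 3 = 6 m
3–8 s: |½(-2 + -6)(5)| = 20 m
8–11 s: v = 0 at t = 9.8 s; triangle areas 5.4 + 2.4 = 7.8 m
Total distance = 33.8 m

33.8 m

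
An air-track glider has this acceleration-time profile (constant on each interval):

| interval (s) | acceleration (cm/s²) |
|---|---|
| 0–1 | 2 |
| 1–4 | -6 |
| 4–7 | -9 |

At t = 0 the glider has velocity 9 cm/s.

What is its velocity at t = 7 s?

Δv equals the area under the a-t graph; then v = v₀ + Δv.
0–1 s: 2 × 1 = 2 cm/s
1–4 s: -6 × 3 = -18 cm/s
4–7 s: -9 × 3 = -27 cm/s
Δv = -43 cm/s, so v(7) = 9 + (-43) = -34 cm/s.

-34 cm/s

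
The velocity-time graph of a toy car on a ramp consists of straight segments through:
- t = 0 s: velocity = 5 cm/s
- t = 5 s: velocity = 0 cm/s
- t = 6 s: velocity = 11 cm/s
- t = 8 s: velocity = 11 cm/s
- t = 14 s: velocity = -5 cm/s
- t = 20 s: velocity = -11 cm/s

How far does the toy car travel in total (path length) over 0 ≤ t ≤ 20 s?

Total distance travelled is ∫|v| dt — sum the magnitudes of each area piece.
0–5 s: |½(5 + 0)(5)| = 12.5 cm
5–6 s: |½(0 + 11)(1)| = 5.5 cm
6–8 s: |11| × 2 = 22 cm
8–14 s: v = 0 at t = 12.125 s; triangle areas 22.6875 + 4.6875 = 27.375 cm
14–20 s: |½(-5 + -11)(6)| = 48 cm
Total distance = 115.375 cm

115.375 cm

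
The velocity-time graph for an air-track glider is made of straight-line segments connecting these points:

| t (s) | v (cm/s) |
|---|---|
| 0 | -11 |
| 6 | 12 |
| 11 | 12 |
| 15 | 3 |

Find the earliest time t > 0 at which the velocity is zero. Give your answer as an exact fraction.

v changes sign on 0–6 s (from -11 to 12); the graph is linear there, so v = 0 at t = 0 + (11)·(6 − 0)/(12 − -11) = 66/23 s.

t = 66/23 s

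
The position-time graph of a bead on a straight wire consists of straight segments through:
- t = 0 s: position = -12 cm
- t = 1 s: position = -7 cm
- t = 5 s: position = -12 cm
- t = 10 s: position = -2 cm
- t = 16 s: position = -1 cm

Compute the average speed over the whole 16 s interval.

Average speed = (total path length)/(elapsed time); on a piecewise-linear x-t graph the path length is Σ|Δx|.
0–1 s: |Δx| = |-7 − -12| = 5 cm
1–5 s: |Δx| = |-12 − -7| = 5 cm
5–10 s: |Δx| = |-2 − -12| = 10 cm
10–16 s: |Δx| = |-1 − -2| = 1 cm
Total path = 21 cm; average speed = 21/16 = 1.3125 cm/s.

1.3125 cm/s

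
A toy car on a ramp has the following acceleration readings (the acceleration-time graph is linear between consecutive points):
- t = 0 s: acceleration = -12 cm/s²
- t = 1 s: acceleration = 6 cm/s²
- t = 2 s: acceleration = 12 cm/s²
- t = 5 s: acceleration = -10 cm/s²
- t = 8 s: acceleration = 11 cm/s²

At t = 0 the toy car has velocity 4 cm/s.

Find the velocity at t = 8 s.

Δv equals the area under the a-t graph; then v = v₀ + Δv.
0–1 s: ½(-12 + 6)(1) = -3 cm/s
1–2 s: ½(6 + 12)(1) = 9 cm/s
2–5 s: ½(12 + -10)(3) = 3 cm/s
5–8 s: ½(-10 + 11)(3) = 1.5 cm/s
Δv = 10.5 cm/s, so v(8) = 4 + (10.5) = 14.5 cm/s.

14.5 cm/s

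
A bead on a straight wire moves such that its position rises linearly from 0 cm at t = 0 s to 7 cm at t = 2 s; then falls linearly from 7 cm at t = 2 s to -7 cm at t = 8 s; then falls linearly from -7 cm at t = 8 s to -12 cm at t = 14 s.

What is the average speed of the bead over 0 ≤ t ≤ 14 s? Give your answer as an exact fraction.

Average speed = (total path length)/(elapsed time); on a piecewise-linear x-t graph the path length is Σ|Δx|.
0–2 s: |Δx| = |7 − 0| = 7 cm
2–8 s: |Δx| = |-7 − 7| = 14 cm
8–14 s: |Δx| = |-12 − -7| = 5 cm
Total path = 26 cm; average speed = 26/14 = 13/7 cm/s.

13/7 cm/s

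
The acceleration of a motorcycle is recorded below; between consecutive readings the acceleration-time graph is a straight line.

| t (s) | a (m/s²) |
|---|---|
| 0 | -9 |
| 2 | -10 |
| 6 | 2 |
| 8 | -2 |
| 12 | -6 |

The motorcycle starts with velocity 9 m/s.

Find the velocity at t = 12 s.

-42 m/s

Δv equals the area under the a-t graph; then v = v₀ + Δv.
0–2 s: ½(-9 + -10)(2) = -19 m/s
2–6 s: ½(-10 + 2)(4) = -16 m/s
6–8 s: ½(2 + -2)(2) = 0 m/s
8–12 s: ½(-2 + -6)(4) = -16 m/s
Δv = -51 m/s, so v(12) = 9 + (-51) = -42 m/s.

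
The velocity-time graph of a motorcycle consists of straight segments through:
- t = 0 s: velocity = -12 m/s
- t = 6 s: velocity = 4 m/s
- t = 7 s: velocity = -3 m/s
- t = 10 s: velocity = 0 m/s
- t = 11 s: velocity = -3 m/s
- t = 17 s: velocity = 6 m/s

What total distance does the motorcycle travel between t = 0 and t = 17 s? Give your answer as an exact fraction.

Distance (not displacement) is the total path length: add the absolute areas under v-t.
0–6 s: v = 0 at t = 4.5 s; triangle areas 27 + 3 = 30 m
6–7 s: v = 0 at t = 46/7 s; triangle areas 8/7 + 9/14 = 25/14 m
7–10 s: |½(-3 + 0)(3)| = 4.5 m
10–11 s: |½(0 + -3)(1)| = 1.5 m
11–17 s: v = 0 at t = 13 s; triangle areas 3 + 12 = 15 m
Total distance = 739/14 m

739/14 m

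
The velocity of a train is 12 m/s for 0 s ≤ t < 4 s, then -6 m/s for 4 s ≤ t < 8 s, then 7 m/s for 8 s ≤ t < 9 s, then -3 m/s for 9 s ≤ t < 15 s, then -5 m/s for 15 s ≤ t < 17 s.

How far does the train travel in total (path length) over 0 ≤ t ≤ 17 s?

Distance (not displacement) is the total path length: add the absolute areas under v-t.
0–4 s: |12| × 4 = 48 m
4–8 s: |-6| × 4 = 24 m
8–9 s: |7| × 1 = 7 m
9–15 s: |-3| × 6 = 18 m
15–17 s: |-5| × 2 = 10 m
Total distance = 107 m

107 m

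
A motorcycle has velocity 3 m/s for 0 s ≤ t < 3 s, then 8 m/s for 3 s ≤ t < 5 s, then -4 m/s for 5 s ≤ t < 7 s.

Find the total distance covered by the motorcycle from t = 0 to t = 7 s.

Total distance travelled is ∫|v| dt — sum the magnitudes of each area piece.
0–3 s: |3| × 3 = 9 m
3–5 s: |8| × 2 = 16 m
5–7 s: |-4| × 2 = 8 m
Total distance = 33 m

33 m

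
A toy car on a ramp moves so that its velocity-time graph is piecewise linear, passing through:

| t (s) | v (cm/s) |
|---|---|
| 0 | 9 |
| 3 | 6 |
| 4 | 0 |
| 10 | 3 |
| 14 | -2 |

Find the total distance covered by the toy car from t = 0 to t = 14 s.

39.7 cm

Total distance travelled is ∫|v| dt — sum the magnitudes of each area piece.
0–3 s: |½(9 + 6)(3)| = 22.5 cm
3–4 s: |½(6 + 0)(1)| = 3 cm
4–10 s: |½(0 + 3)(6)| = 9 cm
10–14 s: v = 0 at t = 12.4 s; triangle areas 3.6 + 1.6 = 5.2 cm
Total distance = 39.7 cm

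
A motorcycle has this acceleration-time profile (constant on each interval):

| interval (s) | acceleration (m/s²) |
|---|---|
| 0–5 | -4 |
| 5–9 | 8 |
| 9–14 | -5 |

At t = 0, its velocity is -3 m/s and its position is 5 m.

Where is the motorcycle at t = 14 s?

-105.5 m

On each constant-a segment, Δv = aΔt and Δx = v₀Δt + ½aΔt²; chain segment to segment.
0–5 s: v starts -3 m/s; Δx = -3·5 + ½·-4·5² = -65 m; v ends -23 m/s.
5–9 s: v starts -23 m/s; Δx = -23·4 + ½·8·4² = -28 m; v ends 9 m/s.
9–14 s: v starts 9 m/s; Δx = 9·5 + ½·-5·5² = -17.5 m; v ends -16 m/s.
x(14) = 5 + Σ Δx = -105.5 m.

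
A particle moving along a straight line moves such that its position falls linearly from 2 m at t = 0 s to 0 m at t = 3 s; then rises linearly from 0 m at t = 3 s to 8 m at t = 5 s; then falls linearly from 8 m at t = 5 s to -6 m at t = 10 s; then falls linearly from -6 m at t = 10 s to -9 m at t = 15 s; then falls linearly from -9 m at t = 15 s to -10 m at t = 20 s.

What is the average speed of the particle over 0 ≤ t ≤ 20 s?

Average speed = (total path length)/(elapsed time); on a piecewise-linear x-t graph the path length is Σ|Δx|.
0–3 s: |Δx| = |0 − 2| = 2 m
3–5 s: |Δx| = |8 − 0| = 8 m
5–10 s: |Δx| = |-6 − 8| = 14 m
10–15 s: |Δx| = |-9 − -6| = 3 m
15–20 s: |Δx| = |-10 − -9| = 1 m
Total path = 28 m; average speed = 28/20 = 1.4 m/s.

1.4 m/s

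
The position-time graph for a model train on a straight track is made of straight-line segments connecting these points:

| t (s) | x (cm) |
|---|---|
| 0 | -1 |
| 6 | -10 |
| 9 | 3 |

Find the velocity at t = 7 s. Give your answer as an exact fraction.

Velocity is the slope of the x-t graph on 6–9 s: (3 − -10)/(9 − 6) = 13/3 cm/s.

13/3 cm/s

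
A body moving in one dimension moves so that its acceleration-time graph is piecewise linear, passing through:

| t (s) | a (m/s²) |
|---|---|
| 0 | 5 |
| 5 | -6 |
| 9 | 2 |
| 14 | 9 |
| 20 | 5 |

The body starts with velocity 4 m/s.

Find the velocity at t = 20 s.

Δv equals the area under the a-t graph; then v = v₀ + Δv.
0–5 s: ½(5 + -6)(5) = -2.5 m/s
5–9 s: ½(-6 + 2)(4) = -8 m/s
9–14 s: ½(2 + 9)(5) = 27.5 m/s
14–20 s: ½(9 + 5)(6) = 42 m/s
Δv = 59 m/s, so v(20) = 4 + (59) = 63 m/s.

63 m/s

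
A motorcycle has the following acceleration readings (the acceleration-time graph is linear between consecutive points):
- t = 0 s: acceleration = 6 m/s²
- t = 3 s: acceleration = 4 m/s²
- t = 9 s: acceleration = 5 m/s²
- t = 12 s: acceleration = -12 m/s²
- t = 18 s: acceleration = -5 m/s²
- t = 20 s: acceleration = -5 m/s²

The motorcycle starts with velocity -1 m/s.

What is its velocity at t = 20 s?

Δv equals the area under the a-t graph; then v = v₀ + Δv.
0–3 s: ½(6 + 4)(3) = 15 m/s
3–9 s: ½(4 + 5)(6) = 27 m/s
9–12 s: ½(5 + -12)(3) = -10.5 m/s
12–18 s: ½(-12 + -5)(6) = -51 m/s
18–20 s: -5 × 2 = -10 m/s
Δv = -29.5 m/s, so v(20) = -1 + (-29.5) = -30.5 m/s.

-30.5 m/s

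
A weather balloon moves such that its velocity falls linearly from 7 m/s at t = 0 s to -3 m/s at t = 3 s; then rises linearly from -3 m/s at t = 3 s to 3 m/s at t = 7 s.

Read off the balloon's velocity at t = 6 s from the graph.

1.5 m/s

On 3–7 s the graph is linear from -3 to 3 m/s: v(6) = -3 + (3 − -3)·(6 − 3)/(7 − 3) = 1.5 m/s.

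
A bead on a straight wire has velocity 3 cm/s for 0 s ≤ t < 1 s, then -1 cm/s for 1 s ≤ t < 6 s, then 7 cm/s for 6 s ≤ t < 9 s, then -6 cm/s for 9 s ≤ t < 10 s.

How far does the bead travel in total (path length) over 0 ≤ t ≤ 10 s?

35 cm

Distance (not displacement) is the total path length: add the absolute areas under v-t.
0–1 s: |3| × 1 = 3 cm
1–6 s: |-1| × 5 = 5 cm
6–9 s: |7| × 3 = 21 cm
9–10 s: |-6| × 1 = 6 cm
Total distance = 35 cm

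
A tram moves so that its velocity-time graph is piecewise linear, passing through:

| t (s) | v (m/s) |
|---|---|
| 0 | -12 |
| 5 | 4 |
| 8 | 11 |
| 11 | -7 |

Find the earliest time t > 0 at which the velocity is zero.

t = 3.75 s

v changes sign on 0–5 s (from -12 to 4); the graph is linear there, so v = 0 at t = 0 + (12)·(5 − 0)/(4 − -12) = 3.75 s.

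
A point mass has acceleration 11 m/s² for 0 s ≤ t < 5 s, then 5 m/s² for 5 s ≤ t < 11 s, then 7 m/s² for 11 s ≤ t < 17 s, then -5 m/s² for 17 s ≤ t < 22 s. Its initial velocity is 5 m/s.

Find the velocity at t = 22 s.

107 m/s

Δv equals the area under the a-t graph; then v = v₀ + Δv.
0–5 s: 11 × 5 = 55 m/s
5–11 s: 5 × 6 = 30 m/s
11–17 s: 7 × 6 = 42 m/s
17–22 s: -5 × 5 = -25 m/s
Δv = 102 m/s, so v(22) = 5 + (102) = 107 m/s.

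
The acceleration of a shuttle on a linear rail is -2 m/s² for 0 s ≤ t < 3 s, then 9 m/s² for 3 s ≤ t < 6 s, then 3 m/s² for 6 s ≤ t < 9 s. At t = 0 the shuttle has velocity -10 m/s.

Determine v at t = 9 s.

20 m/s

Δv equals the area under the a-t graph; then v = v₀ + Δv.
0–3 s: -2 × 3 = -6 m/s
3–6 s: 9 × 3 = 27 m/s
6–9 s: 3 × 3 = 9 m/s
Δv = 30 m/s, so v(9) = -10 + (30) = 20 m/s.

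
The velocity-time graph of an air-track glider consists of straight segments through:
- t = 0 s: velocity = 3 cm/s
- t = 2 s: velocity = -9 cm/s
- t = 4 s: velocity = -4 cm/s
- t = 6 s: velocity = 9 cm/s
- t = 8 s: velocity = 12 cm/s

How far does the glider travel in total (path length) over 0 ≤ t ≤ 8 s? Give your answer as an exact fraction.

1273/26 cm

Distance (not displacement) is the total path length: add the absolute areas under v-t.
0–2 s: v = 0 at t = 0.5 s; triangle areas 0.75 + 6.75 = 7.5 cm
2–4 s: |½(-9 + -4)(2)| = 13 cm
4–6 s: v = 0 at t = 60/13 s; triangle areas 16/13 + 81/13 = 97/13 cm
6–8 s: |½(9 + 12)(2)| = 21 cm
Total distance = 1273/26 cm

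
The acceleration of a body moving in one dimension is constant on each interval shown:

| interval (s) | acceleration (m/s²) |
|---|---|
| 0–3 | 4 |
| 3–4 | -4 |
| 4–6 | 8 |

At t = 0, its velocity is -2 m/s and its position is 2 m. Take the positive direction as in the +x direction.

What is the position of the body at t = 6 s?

On each constant-a segment, Δv = aΔt and Δx = v₀Δt + ½aΔt²; chain segment to segment.
0–3 s: v starts -2 m/s; Δx = -2·3 + ½·4·3² = 12 m; v ends 10 m/s.
3–4 s: v starts 10 m/s; Δx = 10·1 + ½·-4·1² = 8 m; v ends 6 m/s.
4–6 s: v starts 6 m/s; Δx = 6·2 + ½·8·2² = 28 m; v ends 22 m/s.
x(6) = 2 + Σ Δx = 50 m.

50 m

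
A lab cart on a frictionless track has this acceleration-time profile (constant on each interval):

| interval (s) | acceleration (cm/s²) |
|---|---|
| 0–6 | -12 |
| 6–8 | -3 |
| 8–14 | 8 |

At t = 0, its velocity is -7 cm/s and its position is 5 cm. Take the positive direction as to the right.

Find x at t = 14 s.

On each constant-a segment, Δv = aΔt and Δx = v₀Δt + ½aΔt²; chain segment to segment.
0–6 s: v starts -7 cm/s; Δx = -7·6 + ½·-12·6² = -258 cm; v ends -79 cm/s.
6–8 s: v starts -79 cm/s; Δx = -79·2 + ½·-3·2² = -164 cm; v ends -85 cm/s.
8–14 s: v starts -85 cm/s; Δx = -85·6 + ½·8·6² = -366 cm; v ends -37 cm/s.
x(14) = 5 + Σ Δx = -783 cm.

-783 cm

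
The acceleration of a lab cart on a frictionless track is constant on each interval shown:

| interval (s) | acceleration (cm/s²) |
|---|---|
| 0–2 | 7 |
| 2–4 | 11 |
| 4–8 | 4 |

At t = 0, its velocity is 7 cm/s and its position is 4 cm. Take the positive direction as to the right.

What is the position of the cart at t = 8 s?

On each constant-a segment, Δv = aΔt and Δx = v₀Δt + ½aΔt²; chain segment to segment.
0–2 s: v starts 7 cm/s; Δx = 7·2 + ½·7·2² = 28 cm; v ends 21 cm/s.
2–4 s: v starts 21 cm/s; Δx = 21·2 + ½·11·2² = 64 cm; v ends 43 cm/s.
4–8 s: v starts 43 cm/s; Δx = 43·4 + ½·4·4² = 204 cm; v ends 59 cm/s.
x(8) = 4 + Σ Δx = 300 cm.

300 cm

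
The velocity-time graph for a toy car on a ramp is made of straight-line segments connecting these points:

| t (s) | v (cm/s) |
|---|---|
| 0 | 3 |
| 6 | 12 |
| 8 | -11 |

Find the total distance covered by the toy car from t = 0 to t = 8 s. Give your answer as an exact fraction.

1300/23 cm

Distance (not displacement) is the total path length: add the absolute areas under v-t.
0–6 s: |½(3 + 12)(6)| = 45 cm
6–8 s: v = 0 at t = 162/23 s; triangle areas 144/23 + 121/23 = 265/23 cm
Total distance = 1300/23 cm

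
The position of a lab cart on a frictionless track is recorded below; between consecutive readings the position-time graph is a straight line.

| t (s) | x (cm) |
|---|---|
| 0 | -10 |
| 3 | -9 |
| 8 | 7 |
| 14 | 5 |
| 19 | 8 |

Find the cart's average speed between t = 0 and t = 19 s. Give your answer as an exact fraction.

22/19 cm/s

Average speed = (total path length)/(elapsed time); on a piecewise-linear x-t graph the path length is Σ|Δx|.
0–3 s: |Δx| = |-9 − -10| = 1 cm
3–8 s: |Δx| = |7 − -9| = 16 cm
8–14 s: |Δx| = |5 − 7| = 2 cm
14–19 s: |Δx| = |8 − 5| = 3 cm
Total path = 22 cm; average speed = 22/19 = 22/19 cm/s.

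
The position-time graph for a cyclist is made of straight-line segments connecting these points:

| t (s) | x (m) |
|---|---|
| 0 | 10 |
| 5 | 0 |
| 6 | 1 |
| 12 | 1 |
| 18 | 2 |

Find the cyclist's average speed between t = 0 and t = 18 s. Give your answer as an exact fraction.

Average speed = (total path length)/(elapsed time); on a piecewise-linear x-t graph the path length is Σ|Δx|.
0–5 s: |Δx| = |0 − 10| = 10 m
5–6 s: |Δx| = |1 − 0| = 1 m
6–12 s: |Δx| = |1 − 1| = 0 m
12–18 s: |Δx| = |2 − 1| = 1 m
Total path = 12 m; average speed = 12/18 = 2/3 m/s.

2/3 m/s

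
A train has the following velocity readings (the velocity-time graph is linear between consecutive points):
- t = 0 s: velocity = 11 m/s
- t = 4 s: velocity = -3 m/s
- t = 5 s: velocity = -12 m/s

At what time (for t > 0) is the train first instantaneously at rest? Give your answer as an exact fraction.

t = 22/7 s

v changes sign on 0–4 s (from 11 to -3); the graph is linear there, so v = 0 at t = 0 + (-11)·(4 − 0)/(-3 − 11) = 22/7 s.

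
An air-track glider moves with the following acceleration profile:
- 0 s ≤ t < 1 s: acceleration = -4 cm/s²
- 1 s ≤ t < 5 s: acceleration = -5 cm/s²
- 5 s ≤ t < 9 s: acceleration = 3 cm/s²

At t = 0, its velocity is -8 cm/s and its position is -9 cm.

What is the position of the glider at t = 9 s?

-211 cm

On each constant-a segment, Δv = aΔt and Δx = v₀Δt + ½aΔt²; chain segment to segment.
0–1 s: v starts -8 cm/s; Δx = -8·1 + ½·-4·1² = -10 cm; v ends -12 cm/s.
1–5 s: v starts -12 cm/s; Δx = -12·4 + ½·-5·4² = -88 cm; v ends -32 cm/s.
5–9 s: v starts -32 cm/s; Δx = -32·4 + ½·3·4² = -104 cm; v ends -20 cm/s.
x(9) = -9 + Σ Δx = -211 cm.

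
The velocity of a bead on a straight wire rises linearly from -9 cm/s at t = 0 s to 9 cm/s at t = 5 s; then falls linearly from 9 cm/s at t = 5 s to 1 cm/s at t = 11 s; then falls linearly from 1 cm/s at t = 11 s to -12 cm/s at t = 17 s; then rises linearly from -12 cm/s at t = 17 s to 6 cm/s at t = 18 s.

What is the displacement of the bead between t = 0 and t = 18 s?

-6 cm

Net displacement equals the area under the velocity-time graph (areas below the axis count negative).
0–5 s: ½(-9 + 9)(5) = 0 cm
5–11 s: ½(9 + 1)(6) = 30 cm
11–17 s: ½(1 + -12)(6) = -33 cm
17–18 s: ½(-12 + 6)(1) = -3 cm
Net displacement = -6 cm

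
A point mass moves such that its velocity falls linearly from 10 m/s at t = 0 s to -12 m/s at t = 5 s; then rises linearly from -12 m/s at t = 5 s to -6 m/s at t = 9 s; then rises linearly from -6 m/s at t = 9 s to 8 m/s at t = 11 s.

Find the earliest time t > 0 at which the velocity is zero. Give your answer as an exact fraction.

t = 25/11 s

v changes sign on 0–5 s (from 10 to -12); the graph is linear there, so v = 0 at t = 0 + (-10)·(5 − 0)/(-12 − 10) = 25/11 s.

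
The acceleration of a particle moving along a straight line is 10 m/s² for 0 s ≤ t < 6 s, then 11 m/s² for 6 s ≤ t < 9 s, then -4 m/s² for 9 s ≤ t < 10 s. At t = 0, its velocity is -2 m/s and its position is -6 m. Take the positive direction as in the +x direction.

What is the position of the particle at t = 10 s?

474.5 m

On each constant-a segment, Δv = aΔt and Δx = v₀Δt + ½aΔt²; chain segment to segment.
0–6 s: v starts -2 m/s; Δx = -2·6 + ½·10·6² = 168 m; v ends 58 m/s.
6–9 s: v starts 58 m/s; Δx = 58·3 + ½·11·3² = 223.5 m; v ends 91 m/s.
9–10 s: v starts 91 m/s; Δx = 91·1 + ½·-4·1² = 89 m; v ends 87 m/s.
x(10) = -6 + Σ Δx = 474.5 m.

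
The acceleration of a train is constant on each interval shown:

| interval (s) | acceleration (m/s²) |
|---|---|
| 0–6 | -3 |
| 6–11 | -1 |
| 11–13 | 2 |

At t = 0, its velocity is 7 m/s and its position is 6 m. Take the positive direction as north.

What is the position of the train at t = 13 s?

-101.5 m

On each constant-a segment, Δv = aΔt and Δx = v₀Δt + ½aΔt²; chain segment to segment.
0–6 s: v starts 7 m/s; Δx = 7·6 + ½·-3·6² = -12 m; v ends -11 m/s.
6–11 s: v starts -11 m/s; Δx = -11·5 + ½·-1·5² = -67.5 m; v ends -16 m/s.
11–13 s: v starts -16 m/s; Δx = -16·2 + ½·2·2² = -28 m; v ends -12 m/s.
x(13) = 6 + Σ Δx = -101.5 m.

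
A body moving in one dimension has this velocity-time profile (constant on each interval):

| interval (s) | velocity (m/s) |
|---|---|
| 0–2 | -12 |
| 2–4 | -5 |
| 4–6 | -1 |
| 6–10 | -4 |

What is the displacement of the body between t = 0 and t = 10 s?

Displacement is the signed area under the v-t curve.
0–2 s: -12 × 2 = -24 m
2–4 s: -5 × 2 = -10 m
4–6 s: -1 × 2 = -2 m
6–10 s: -4 × 4 = -16 m
Net displacement = -52 m

-52 m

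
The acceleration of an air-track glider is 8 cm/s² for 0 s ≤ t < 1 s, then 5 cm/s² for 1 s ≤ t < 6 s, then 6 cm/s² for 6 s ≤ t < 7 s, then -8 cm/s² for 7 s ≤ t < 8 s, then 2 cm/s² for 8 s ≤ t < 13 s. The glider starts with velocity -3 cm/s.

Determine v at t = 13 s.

38 cm/s

Δv equals the area under the a-t graph; then v = v₀ + Δv.
0–1 s: 8 × 1 = 8 cm/s
1–6 s: 5 × 5 = 25 cm/s
6–7 s: 6 × 1 = 6 cm/s
7–8 s: -8 × 1 = -8 cm/s
8–13 s: 2 × 5 = 10 cm/s
Δv = 41 cm/s, so v(13) = -3 + (41) = 38 cm/s.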